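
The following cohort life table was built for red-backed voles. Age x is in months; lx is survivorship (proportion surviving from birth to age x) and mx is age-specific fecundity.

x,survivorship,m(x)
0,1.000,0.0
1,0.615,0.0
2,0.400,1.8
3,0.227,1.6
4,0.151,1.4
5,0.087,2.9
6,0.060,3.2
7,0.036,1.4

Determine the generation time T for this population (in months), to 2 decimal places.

lx·mx: 0, 0, 0.72, 0.3632, 0.2114, 0.2523, 0.192, 0.0504 → R0 = 1.7893
x·lx·mx: 0, 0, 1.44, 1.0896, 0.8456, 1.2615, 1.152, 0.3528 → Σ = 6.1415
T = 6.1415 / 1.7893 = 3.432348… → 3.43

3.43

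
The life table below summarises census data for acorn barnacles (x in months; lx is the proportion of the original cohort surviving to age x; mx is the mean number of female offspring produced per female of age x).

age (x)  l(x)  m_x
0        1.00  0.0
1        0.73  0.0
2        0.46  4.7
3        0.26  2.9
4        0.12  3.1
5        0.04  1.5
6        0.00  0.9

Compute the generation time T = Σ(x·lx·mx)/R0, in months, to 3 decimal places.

2.501

lx·mx: 0, 0, 2.162, 0.754, 0.372, 0.06, 0 → R0 = 3.348
x·lx·mx: 0, 0, 4.324, 2.262, 1.488, 0.3, 0 → Σ = 8.374
T = 8.374 / 3.348 = 2.501195… → 2.501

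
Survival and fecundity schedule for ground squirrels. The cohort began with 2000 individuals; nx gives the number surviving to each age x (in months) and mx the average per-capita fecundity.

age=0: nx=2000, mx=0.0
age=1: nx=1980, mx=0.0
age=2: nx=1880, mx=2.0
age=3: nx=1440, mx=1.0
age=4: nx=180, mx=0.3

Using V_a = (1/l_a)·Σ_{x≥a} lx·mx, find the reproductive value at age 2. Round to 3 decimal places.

2.795

lx = nx/n0 = nx/2000: 1, 0.99, 0.94, 0.72, 0.09
lx·mx for x ≥ 2: 1.88, 0.72, 0.027 → sum = 2.627
V_2 = 2.627 / l_2 = 2.627 / 0.94 = 2.794681… → 2.795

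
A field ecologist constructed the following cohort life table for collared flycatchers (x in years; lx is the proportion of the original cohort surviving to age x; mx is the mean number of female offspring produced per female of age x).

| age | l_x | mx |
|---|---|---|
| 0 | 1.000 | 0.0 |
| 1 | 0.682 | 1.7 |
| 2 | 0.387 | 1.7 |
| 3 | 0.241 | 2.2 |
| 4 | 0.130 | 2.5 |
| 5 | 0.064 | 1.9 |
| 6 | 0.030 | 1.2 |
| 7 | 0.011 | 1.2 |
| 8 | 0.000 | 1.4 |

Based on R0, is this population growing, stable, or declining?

growing

R0 = Σ lx·mx = 0 + 1.1594 + 0.6579 + 0.5302 + 0.325 + 0.1216 + 0.036 + 0.0132 + 0 = 2.8433
R0 > 1, so the population is growing.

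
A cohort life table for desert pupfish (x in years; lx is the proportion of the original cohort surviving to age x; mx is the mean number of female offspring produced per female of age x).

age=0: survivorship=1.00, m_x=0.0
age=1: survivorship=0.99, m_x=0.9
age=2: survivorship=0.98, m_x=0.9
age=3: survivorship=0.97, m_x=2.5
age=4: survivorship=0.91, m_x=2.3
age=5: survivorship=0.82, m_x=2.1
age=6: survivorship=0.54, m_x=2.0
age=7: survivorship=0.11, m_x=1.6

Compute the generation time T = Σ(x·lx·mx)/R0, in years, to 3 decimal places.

lx·mx: 0, 0.891, 0.882, 2.425, 2.093, 1.722, 1.08, 0.176 → R0 = 9.269
x·lx·mx: 0, 0.891, 1.764, 7.275, 8.372, 8.61, 6.48, 1.232 → Σ = 34.624
T = 34.624 / 9.269 = 3.735462… → 3.735

3.735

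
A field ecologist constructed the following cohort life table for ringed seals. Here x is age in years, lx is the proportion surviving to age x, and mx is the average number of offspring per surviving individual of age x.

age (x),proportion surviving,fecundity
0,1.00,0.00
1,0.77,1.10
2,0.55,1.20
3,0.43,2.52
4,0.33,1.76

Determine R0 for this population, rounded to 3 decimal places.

3.171

lx·mx by age: 0, 0.847, 0.66, 1.0836, 0.5808
R0 = Σ lx·mx = 3.1714 → 3.171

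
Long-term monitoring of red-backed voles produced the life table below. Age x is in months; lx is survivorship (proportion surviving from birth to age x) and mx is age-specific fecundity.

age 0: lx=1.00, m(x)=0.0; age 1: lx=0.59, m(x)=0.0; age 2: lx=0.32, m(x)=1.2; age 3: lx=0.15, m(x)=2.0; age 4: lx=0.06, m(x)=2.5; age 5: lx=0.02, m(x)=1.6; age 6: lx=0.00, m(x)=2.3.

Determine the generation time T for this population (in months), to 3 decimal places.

2.804

lx·mx: 0, 0, 0.384, 0.3, 0.15, 0.032, 0 → R0 = 0.866
x·lx·mx: 0, 0, 0.768, 0.9, 0.6, 0.16, 0 → Σ = 2.428
T = 2.428 / 0.866 = 2.803695… → 2.804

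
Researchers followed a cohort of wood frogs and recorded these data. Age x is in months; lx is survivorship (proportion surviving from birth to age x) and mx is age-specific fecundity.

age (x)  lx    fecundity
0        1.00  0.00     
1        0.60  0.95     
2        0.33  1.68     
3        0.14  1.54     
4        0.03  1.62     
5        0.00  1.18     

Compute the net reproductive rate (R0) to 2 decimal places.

lx·mx by age: 0, 0.57, 0.5544, 0.2156, 0.0486, 0
R0 = Σ lx·mx = 1.3886 → 1.39

1.39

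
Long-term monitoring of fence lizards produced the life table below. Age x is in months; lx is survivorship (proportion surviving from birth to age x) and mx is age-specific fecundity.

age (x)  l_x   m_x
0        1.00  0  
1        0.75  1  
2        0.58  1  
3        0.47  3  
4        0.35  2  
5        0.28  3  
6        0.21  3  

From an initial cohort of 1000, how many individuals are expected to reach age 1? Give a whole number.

750

Expected survivors = N0 · l_1 = 1000 × 0.75 = 750 → 750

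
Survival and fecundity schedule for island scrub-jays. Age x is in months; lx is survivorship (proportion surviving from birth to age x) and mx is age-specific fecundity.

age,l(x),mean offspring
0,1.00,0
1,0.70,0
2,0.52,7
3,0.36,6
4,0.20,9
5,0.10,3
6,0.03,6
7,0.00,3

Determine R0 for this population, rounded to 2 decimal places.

8.08

lx·mx by age: 0, 0, 3.64, 2.16, 1.8, 0.3, 0.18, 0
R0 = Σ lx·mx = 8.08 → 8.08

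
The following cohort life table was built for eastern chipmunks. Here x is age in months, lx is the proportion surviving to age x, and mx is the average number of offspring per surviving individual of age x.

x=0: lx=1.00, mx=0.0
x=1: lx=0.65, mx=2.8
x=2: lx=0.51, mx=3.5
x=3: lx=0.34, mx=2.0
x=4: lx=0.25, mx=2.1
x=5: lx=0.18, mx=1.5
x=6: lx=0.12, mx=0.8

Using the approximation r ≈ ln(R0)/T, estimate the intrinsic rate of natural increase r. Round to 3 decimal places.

R0 = Σ lx·mx = 0 + 1.82 + 1.785 + 0.68 + 0.525 + 0.27 + 0.096 = 5.176
Σ x·lx·mx = 11.456; T = 11.456/5.176 = 2.21329…
r ≈ ln(R0)/T = ln(5.176)/2.21329… = 0.7428… → 0.743

0.743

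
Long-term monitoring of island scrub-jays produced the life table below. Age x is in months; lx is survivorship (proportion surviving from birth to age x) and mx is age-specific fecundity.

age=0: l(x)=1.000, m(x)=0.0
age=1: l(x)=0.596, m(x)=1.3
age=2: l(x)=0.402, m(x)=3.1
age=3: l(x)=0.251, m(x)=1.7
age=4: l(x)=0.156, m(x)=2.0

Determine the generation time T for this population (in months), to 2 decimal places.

lx·mx: 0, 0.7748, 1.2462, 0.4267, 0.312 → R0 = 2.7597
x·lx·mx: 0, 0.7748, 2.4924, 1.2801, 1.248 → Σ = 5.7953
T = 5.7953 / 2.7597 = 2.099975… → 2.10

2.10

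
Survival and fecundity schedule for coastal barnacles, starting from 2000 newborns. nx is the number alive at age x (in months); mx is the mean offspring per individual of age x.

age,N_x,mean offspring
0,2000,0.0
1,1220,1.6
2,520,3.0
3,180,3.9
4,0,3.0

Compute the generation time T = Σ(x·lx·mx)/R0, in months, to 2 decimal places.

lx = nx/n0 = nx/2000: 1, 0.61, 0.26, 0.09, 0
lx·mx: 0, 0.976, 0.78, 0.351, 0 → R0 = 2.107
x·lx·mx: 0, 0.976, 1.56, 1.053, 0 → Σ = 3.589
T = 3.589 / 2.107 = 1.70337… → 1.70

1.70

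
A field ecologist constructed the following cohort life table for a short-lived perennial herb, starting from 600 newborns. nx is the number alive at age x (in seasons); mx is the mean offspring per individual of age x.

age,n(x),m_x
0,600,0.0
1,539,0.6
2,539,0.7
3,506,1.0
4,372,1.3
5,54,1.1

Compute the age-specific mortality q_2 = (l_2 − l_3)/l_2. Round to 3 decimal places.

lx = nx/n0 = nx/600: 1, 0.89833…, 0.89833…, 0.84333…, 0.62, 0.09
q_2 = (l_2 − l_3) / l_2 = (0.898333… − 0.843333…) / 0.898333…
     = 0.055… / 0.898333… = 0.061224… → 0.061

0.061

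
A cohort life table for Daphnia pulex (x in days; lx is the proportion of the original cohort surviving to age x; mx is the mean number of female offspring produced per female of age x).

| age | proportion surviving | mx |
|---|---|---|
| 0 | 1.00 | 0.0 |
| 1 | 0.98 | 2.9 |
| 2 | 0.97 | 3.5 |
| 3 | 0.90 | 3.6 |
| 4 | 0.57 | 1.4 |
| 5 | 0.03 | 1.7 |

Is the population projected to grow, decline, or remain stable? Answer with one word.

growing

R0 = Σ lx·mx = 0 + 2.842 + 3.395 + 3.24 + 0.798 + 0.051 = 10.326
R0 > 1, so the population is growing.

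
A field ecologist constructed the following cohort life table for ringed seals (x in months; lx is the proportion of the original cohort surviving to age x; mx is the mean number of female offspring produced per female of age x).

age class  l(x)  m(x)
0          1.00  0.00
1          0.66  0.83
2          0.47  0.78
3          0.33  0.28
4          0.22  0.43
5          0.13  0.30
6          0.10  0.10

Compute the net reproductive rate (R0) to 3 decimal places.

1.150

lx·mx by age: 0, 0.5478, 0.3666, 0.0924, 0.0946, 0.039, 0.01
R0 = Σ lx·mx = 1.1504 → 1.150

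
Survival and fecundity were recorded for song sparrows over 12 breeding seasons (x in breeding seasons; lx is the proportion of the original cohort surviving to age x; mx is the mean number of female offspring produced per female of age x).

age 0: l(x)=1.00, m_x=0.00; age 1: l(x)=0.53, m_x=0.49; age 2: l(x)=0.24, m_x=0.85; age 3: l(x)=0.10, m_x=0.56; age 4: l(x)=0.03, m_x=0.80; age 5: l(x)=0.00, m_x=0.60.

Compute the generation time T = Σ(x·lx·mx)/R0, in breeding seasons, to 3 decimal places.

lx·mx: 0, 0.2597, 0.204, 0.056, 0.024, 0 → R0 = 0.5437
x·lx·mx: 0, 0.2597, 0.408, 0.168, 0.096, 0 → Σ = 0.9317
T = 0.9317 / 0.5437 = 1.713629… → 1.714

1.714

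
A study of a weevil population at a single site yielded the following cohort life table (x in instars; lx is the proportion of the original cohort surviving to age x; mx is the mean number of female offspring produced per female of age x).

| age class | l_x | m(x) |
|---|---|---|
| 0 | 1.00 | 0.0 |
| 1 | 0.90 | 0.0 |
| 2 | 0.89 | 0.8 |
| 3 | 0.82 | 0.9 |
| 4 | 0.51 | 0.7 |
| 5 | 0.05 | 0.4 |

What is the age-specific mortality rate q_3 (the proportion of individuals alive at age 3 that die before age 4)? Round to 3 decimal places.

0.378

q_3 = (l_3 − l_4) / l_3 = (0.82 − 0.51) / 0.82
     = 0.31 / 0.82 = 0.378049… → 0.378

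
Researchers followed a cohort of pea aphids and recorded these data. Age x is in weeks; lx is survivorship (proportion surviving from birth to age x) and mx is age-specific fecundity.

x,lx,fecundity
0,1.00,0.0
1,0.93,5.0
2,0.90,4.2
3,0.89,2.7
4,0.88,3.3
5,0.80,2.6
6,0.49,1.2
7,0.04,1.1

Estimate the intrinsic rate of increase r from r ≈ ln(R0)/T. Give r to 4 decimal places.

1.0175

R0 = Σ lx·mx = 0 + 4.65 + 3.78 + 2.403 + 2.904 + 2.08 + 0.588 + 0.044 = 16.449
Σ x·lx·mx = 45.271; T = 45.271/16.449 = 2.7522…
r ≈ ln(R0)/T = ln(16.449)/2.7522… = 1.017463… → 1.0175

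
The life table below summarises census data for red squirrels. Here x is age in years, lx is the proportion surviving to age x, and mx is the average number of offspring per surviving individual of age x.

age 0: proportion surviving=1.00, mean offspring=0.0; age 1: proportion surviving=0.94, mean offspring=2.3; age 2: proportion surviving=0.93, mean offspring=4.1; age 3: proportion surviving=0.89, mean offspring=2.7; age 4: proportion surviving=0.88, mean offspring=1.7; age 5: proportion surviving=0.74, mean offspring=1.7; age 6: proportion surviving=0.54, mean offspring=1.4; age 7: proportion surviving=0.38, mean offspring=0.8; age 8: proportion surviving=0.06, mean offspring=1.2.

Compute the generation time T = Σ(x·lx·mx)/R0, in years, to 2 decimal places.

lx·mx: 0, 2.162, 3.813, 2.403, 1.496, 1.258, 0.756, 0.304, 0.072 → R0 = 12.264
x·lx·mx: 0, 2.162, 7.626, 7.209, 5.984, 6.29, 4.536, 2.128, 0.576 → Σ = 36.511
T = 36.511 / 12.264 = 2.977087… → 2.98

2.98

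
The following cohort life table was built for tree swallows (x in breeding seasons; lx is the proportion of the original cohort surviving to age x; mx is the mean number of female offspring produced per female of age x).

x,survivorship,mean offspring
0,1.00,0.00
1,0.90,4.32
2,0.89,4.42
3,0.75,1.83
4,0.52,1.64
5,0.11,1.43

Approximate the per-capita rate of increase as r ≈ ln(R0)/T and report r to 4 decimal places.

1.1810

R0 = Σ lx·mx = 0 + 3.888 + 3.9338 + 1.3725 + 0.8528 + 0.1573 = 10.2044
Σ x·lx·mx = 20.0708; T = 20.0708/10.2044 = 1.96688…
r ≈ ln(R0)/T = ln(10.2044)/1.96688… = 1.180968… → 1.1810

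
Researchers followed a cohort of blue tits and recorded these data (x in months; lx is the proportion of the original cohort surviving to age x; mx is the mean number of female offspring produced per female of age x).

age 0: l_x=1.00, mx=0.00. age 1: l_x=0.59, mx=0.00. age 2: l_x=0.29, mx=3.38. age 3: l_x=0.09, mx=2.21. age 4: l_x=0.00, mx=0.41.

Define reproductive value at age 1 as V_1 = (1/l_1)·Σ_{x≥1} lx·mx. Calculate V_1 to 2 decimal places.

lx·mx for x ≥ 1: 0, 0.9802, 0.1989, 0 → sum = 1.1791
V_1 = 1.1791 / l_1 = 1.1791 / 0.59 = 1.998475… → 2.00

2.00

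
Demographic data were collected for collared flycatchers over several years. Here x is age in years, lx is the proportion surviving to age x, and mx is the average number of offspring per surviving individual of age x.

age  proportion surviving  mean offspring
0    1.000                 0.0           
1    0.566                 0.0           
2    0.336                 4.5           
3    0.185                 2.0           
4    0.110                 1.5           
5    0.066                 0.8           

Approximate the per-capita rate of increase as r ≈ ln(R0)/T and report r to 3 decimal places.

R0 = Σ lx·mx = 0 + 0 + 1.512 + 0.37 + 0.165 + 0.0528 = 2.0998
Σ x·lx·mx = 5.058; T = 5.058/2.0998 = 2.4088…
r ≈ ln(R0)/T = ln(2.0998)/2.4088… = 0.30797… → 0.308

0.308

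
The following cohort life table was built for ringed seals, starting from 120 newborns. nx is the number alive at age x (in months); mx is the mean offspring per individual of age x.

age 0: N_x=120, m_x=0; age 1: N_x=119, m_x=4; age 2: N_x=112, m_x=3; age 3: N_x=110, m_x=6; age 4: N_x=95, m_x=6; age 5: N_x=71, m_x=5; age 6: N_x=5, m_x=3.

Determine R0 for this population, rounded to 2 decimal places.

20.10

lx = nx/n0 = nx/120: 1, 0.99167…, 0.93333…, 0.91667…, 0.79167…, 0.59167…, 0.04167…
lx·mx by age: 0, 3.966667…, 2.8…, 5.5…, 4.75…, 2.958333…, 0.125…
R0 = Σ lx·mx = 20.1… → 20.10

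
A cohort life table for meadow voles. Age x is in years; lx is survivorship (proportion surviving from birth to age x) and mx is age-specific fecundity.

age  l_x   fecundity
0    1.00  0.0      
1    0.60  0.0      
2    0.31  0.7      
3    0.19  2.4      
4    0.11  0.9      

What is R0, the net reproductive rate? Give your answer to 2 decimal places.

0.77

lx·mx by age: 0, 0, 0.217, 0.456, 0.099
R0 = Σ lx·mx = 0.772 → 0.77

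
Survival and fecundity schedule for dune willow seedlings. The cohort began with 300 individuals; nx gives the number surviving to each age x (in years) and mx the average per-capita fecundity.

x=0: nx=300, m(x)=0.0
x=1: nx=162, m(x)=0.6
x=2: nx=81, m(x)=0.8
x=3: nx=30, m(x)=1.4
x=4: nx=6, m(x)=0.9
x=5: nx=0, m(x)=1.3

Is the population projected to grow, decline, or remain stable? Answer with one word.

lx = nx/n0 = nx/300: 1, 0.54, 0.27, 0.1, 0.02, 0
R0 = Σ lx·mx = 0 + 0.324 + 0.216 + 0.14 + 0.018 + 0 = 0.698
R0 < 1, so the population is declining.

declining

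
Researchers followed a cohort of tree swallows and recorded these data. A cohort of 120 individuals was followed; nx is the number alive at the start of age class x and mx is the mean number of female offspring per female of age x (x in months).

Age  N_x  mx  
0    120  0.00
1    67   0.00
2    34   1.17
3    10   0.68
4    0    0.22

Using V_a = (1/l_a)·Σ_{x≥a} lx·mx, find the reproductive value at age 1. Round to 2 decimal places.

lx = nx/n0 = nx/120: 1, 0.55833…, 0.28333…, 0.08333…, 0
lx·mx for x ≥ 1: 0, 0.3315…, 0.056667…, 0 → sum = 0.388167…
V_1 = 0.388167… / l_1 = 0.388167… / 0.558333… = 0.695224… → 0.70

0.70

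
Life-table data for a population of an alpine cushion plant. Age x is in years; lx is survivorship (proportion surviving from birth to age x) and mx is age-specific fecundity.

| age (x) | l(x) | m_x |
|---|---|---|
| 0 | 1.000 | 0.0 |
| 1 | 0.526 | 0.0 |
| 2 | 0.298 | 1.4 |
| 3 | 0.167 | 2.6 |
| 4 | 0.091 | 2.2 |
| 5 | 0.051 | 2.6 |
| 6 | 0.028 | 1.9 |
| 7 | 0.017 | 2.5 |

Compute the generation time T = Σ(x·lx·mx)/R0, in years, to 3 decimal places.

lx·mx: 0, 0, 0.4172, 0.4342, 0.2002, 0.1326, 0.0532, 0.0425 → R0 = 1.2799
x·lx·mx: 0, 0, 0.8344, 1.3026, 0.8008, 0.663, 0.3192, 0.2975 → Σ = 4.2175
T = 4.2175 / 1.2799 = 3.295179… → 3.295

3.295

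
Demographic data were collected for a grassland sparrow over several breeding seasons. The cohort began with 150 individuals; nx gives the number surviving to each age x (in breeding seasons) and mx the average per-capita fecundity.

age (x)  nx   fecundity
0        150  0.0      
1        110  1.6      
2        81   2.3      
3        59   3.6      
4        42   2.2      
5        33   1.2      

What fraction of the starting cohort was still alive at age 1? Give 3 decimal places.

l_1 = n_1/n_0 = 110/150 = 0.733333… → 0.733

0.733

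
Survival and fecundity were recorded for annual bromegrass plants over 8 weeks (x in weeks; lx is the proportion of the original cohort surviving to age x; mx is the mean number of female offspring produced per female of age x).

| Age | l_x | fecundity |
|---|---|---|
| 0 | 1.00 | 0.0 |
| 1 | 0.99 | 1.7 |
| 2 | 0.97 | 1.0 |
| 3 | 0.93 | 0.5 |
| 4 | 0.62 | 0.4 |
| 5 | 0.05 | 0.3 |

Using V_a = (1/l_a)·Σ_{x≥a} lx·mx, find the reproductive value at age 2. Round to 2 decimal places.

lx·mx for x ≥ 2: 0.97, 0.465, 0.248, 0.015 → sum = 1.698
V_2 = 1.698 / l_2 = 1.698 / 0.97 = 1.750515… → 1.75

1.75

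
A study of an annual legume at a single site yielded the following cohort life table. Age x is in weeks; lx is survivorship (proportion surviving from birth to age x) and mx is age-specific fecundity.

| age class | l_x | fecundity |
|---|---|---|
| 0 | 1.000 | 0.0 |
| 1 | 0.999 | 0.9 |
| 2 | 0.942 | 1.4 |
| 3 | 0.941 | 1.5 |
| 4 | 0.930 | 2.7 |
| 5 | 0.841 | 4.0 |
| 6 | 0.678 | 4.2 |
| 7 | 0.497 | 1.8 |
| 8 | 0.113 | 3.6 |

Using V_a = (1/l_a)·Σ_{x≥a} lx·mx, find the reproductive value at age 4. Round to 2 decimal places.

10.78

lx·mx for x ≥ 4: 2.511, 3.364, 2.8476, 0.8946, 0.4068 → sum = 10.024
V_4 = 10.024 / l_4 = 10.024 / 0.93 = 10.778495… → 10.78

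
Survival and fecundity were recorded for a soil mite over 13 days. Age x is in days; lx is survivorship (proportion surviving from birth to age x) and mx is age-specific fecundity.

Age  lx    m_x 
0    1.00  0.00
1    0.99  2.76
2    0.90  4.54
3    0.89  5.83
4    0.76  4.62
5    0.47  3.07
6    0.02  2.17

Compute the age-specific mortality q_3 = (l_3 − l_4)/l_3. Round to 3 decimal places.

0.146

q_3 = (l_3 − l_4) / l_3 = (0.89 − 0.76) / 0.89
     = 0.13 / 0.89 = 0.146067… → 0.146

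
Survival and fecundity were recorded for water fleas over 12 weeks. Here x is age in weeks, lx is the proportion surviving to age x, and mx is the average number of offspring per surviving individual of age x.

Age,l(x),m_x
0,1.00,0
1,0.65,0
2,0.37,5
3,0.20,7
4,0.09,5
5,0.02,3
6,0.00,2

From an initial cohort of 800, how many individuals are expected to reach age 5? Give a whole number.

Expected survivors = N0 · l_5 = 800 × 0.02 = 16 → 16

16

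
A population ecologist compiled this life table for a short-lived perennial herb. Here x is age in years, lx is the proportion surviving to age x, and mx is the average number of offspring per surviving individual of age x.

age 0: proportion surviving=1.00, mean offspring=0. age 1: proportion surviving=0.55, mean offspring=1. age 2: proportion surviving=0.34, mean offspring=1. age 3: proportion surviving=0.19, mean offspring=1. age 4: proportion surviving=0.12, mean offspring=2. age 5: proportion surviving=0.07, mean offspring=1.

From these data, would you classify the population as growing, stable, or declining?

R0 = Σ lx·mx = 0 + 0.55 + 0.34 + 0.19 + 0.24 + 0.07 = 1.39
R0 > 1, so the population is growing.

growing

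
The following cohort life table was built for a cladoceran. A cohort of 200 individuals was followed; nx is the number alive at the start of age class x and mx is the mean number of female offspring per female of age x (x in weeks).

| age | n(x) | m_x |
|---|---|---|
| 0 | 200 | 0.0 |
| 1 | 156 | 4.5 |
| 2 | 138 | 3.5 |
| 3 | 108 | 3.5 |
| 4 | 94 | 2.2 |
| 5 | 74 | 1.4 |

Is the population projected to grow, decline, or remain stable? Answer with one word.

growing

lx = nx/n0 = nx/200: 1, 0.78, 0.69, 0.54, 0.47, 0.37
R0 = Σ lx·mx = 0 + 3.51 + 2.415 + 1.89 + 1.034 + 0.518 = 9.367
R0 > 1, so the population is growing.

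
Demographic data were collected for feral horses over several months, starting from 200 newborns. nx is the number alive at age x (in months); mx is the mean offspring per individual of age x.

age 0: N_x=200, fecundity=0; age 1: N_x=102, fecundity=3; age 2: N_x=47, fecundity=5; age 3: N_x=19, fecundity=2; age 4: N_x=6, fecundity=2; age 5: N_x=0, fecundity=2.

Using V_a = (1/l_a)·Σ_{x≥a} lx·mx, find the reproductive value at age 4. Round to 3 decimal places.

lx = nx/n0 = nx/200: 1, 0.51, 0.235, 0.095, 0.03, 0
lx·mx for x ≥ 4: 0.06, 0 → sum = 0.06
V_4 = 0.06 / l_4 = 0.06 / 0.03 = 2 → 2.000

2.000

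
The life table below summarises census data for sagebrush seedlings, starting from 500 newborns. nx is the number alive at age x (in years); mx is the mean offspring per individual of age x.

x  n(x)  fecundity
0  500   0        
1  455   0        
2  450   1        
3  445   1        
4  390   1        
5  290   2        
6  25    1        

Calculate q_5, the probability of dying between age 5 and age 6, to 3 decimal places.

lx = nx/n0 = nx/500: 1, 0.91, 0.9, 0.89, 0.78, 0.58, 0.05
q_5 = (l_5 − l_6) / l_5 = (0.58 − 0.05) / 0.58
     = 0.53 / 0.58 = 0.913793… → 0.914

0.914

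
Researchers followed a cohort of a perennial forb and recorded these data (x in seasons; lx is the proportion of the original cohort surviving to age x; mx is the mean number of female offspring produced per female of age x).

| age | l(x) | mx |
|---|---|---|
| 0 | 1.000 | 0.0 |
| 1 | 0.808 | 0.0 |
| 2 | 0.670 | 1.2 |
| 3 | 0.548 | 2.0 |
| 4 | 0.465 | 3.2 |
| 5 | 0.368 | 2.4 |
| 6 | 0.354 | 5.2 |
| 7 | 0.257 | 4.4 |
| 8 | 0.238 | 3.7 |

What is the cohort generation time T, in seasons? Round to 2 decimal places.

5.08

lx·mx: 0, 0, 0.804, 1.096, 1.488, 0.8832, 1.8408, 1.1308, 0.8806 → R0 = 8.1234
x·lx·mx: 0, 0, 1.608, 3.288, 5.952, 4.416, 11.0448, 7.9156, 7.0448 → Σ = 41.2692
T = 41.2692 / 8.1234 = 5.080287… → 5.08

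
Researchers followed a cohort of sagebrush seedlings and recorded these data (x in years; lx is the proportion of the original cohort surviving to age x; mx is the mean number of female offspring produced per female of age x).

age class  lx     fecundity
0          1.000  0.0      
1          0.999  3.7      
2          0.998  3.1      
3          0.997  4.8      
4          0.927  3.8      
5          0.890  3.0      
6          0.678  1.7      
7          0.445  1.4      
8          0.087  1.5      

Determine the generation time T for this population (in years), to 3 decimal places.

lx·mx: 0, 3.6963, 3.0938, 4.7856, 3.5226, 2.67, 1.1526, 0.623, 0.1305 → R0 = 19.6744
x·lx·mx: 0, 3.6963, 6.1876, 14.3568, 14.0904, 13.35, 6.9156, 4.361, 1.044 → Σ = 64.0017
T = 64.0017 / 19.6744 = 3.253045… → 3.253

3.253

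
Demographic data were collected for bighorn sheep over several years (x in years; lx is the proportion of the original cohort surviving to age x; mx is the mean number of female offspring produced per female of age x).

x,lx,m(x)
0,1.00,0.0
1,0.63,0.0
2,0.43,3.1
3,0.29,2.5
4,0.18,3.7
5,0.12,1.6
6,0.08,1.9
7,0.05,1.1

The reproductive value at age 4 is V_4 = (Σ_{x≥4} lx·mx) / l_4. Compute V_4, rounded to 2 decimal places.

5.92

lx·mx for x ≥ 4: 0.666, 0.192, 0.152, 0.055 → sum = 1.065
V_4 = 1.065 / l_4 = 1.065 / 0.18 = 5.916667… → 5.92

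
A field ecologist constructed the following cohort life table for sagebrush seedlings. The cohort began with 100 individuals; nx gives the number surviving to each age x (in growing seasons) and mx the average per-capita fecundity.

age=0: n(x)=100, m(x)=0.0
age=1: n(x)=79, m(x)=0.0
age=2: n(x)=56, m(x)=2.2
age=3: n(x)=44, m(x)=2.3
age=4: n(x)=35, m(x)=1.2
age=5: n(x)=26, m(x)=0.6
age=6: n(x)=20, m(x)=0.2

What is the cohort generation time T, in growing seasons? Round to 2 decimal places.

2.87

lx = nx/n0 = nx/100: 1, 0.79, 0.56, 0.44, 0.35, 0.26, 0.2
lx·mx: 0, 0, 1.232, 1.012, 0.42, 0.156, 0.04 → R0 = 2.86
x·lx·mx: 0, 0, 2.464, 3.036, 1.68, 0.78, 0.24 → Σ = 8.2
T = 8.2 / 2.86 = 2.867133… → 2.87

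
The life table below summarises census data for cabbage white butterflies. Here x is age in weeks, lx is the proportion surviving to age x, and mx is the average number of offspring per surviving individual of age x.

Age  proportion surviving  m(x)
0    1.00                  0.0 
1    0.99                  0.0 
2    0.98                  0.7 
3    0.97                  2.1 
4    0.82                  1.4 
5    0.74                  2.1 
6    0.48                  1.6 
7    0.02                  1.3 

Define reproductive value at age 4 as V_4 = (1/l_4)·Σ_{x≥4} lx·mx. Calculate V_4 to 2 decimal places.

lx·mx for x ≥ 4: 1.148, 1.554, 0.768, 0.026 → sum = 3.496
V_4 = 3.496 / l_4 = 3.496 / 0.82 = 4.263415… → 4.26

4.26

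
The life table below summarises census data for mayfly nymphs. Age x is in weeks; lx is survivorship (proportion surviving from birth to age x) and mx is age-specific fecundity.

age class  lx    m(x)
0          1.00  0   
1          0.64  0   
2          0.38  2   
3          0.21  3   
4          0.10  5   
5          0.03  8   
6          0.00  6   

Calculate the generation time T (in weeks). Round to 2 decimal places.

lx·mx: 0, 0, 0.76, 0.63, 0.5, 0.24, 0 → R0 = 2.13
x·lx·mx: 0, 0, 1.52, 1.89, 2, 1.2, 0 → Σ = 6.61
T = 6.61 / 2.13 = 3.103286… → 3.10

3.10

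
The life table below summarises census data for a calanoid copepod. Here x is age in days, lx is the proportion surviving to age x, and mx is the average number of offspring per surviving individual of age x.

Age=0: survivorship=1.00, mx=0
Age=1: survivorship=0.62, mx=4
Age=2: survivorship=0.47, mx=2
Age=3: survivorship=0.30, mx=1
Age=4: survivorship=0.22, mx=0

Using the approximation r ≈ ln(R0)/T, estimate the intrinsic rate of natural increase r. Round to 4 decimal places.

R0 = Σ lx·mx = 0 + 2.48 + 0.94 + 0.3 + 0 = 3.72
Σ x·lx·mx = 5.26; T = 5.26/3.72 = 1.41398…
r ≈ ln(R0)/T = ln(3.72)/1.41398… = 0.929097… → 0.9291

0.9291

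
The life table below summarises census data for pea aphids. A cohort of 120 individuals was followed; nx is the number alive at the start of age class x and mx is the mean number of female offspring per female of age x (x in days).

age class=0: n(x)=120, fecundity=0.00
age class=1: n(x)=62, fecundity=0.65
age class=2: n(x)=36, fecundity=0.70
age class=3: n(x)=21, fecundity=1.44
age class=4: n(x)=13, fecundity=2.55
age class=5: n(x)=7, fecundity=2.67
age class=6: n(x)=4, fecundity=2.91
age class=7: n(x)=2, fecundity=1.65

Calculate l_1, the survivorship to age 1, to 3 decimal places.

0.517

l_1 = n_1/n_0 = 62/120 = 0.516667… → 0.517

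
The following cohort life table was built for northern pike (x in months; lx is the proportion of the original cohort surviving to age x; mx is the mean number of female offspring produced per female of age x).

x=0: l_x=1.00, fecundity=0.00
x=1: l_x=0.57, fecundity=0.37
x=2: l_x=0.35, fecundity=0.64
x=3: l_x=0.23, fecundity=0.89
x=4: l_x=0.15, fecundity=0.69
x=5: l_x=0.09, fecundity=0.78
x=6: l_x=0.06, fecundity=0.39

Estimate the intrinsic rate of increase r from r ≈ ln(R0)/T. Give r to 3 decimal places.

R0 = Σ lx·mx = 0 + 0.2109 + 0.224 + 0.2047 + 0.1035 + 0.0702 + 0.0234 = 0.8367
Σ x·lx·mx = 2.1784; T = 2.1784/0.8367 = 2.60356…
r ≈ ln(R0)/T = ln(0.8367)/2.60356… = -0.06848… → -0.068

-0.068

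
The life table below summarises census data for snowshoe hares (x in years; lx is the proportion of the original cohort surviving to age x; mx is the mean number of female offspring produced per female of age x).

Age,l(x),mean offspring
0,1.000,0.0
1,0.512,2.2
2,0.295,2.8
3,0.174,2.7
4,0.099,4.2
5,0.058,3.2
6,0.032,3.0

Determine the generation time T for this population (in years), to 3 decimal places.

lx·mx: 0, 1.1264, 0.826, 0.4698, 0.4158, 0.1856, 0.096 → R0 = 3.1196
x·lx·mx: 0, 1.1264, 1.652, 1.4094, 1.6632, 0.928, 0.576 → Σ = 7.355
T = 7.355 / 3.1196 = 2.357674… → 2.358

2.358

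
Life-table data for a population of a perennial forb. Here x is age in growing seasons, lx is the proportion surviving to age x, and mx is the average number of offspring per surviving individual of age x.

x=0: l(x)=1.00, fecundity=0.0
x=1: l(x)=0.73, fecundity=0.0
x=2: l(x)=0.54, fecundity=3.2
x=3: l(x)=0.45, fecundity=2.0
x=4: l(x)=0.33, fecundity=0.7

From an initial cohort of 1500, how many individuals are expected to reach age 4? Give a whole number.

495

Expected survivors = N0 · l_4 = 1500 × 0.33 = 495 → 495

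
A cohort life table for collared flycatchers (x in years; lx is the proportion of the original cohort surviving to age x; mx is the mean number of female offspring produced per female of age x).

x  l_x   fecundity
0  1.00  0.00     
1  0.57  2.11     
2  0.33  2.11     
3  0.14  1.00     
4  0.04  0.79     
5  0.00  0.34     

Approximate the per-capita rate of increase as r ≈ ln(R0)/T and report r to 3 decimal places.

0.480

R0 = Σ lx·mx = 0 + 1.2027 + 0.6963 + 0.14 + 0.0316 + 0 = 2.0706
Σ x·lx·mx = 3.1417; T = 3.1417/2.0706 = 1.51729…
r ≈ ln(R0)/T = ln(2.0706)/1.51729… = 0.4797… → 0.480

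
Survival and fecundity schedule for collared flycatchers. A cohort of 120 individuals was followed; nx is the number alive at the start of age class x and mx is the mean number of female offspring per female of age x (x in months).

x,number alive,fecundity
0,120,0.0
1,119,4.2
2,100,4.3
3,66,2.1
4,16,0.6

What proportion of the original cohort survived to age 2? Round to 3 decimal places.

l_2 = n_2/n_0 = 100/120 = 0.833333… → 0.833

0.833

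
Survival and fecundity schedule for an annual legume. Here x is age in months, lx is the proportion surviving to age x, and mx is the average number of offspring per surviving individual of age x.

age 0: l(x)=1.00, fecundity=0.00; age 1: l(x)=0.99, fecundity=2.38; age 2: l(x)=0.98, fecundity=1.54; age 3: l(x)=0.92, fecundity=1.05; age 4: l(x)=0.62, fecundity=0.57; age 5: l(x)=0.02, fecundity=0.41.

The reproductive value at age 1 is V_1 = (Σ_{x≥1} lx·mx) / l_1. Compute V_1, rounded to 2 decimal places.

5.25

lx·mx for x ≥ 1: 2.3562, 1.5092, 0.966, 0.3534, 0.0082 → sum = 5.193
V_1 = 5.193 / l_1 = 5.193 / 0.99 = 5.245455… → 5.25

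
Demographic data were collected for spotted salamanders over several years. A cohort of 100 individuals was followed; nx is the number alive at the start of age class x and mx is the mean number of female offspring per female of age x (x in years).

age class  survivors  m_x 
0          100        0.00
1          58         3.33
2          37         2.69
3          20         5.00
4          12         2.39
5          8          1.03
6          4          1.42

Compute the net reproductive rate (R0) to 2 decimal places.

4.35

lx = nx/n0 = nx/100: 1, 0.58, 0.37, 0.2, 0.12, 0.08, 0.04
lx·mx by age: 0, 1.9314, 0.9953, 1, 0.2868, 0.0824, 0.0568
R0 = Σ lx·mx = 4.3527 → 4.35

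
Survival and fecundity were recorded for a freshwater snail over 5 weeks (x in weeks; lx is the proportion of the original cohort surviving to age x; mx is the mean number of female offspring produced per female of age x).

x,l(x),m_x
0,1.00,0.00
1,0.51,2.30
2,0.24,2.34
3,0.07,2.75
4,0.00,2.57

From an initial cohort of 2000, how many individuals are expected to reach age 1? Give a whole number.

Expected survivors = N0 · l_1 = 2000 × 0.51 = 1020 → 1020

1020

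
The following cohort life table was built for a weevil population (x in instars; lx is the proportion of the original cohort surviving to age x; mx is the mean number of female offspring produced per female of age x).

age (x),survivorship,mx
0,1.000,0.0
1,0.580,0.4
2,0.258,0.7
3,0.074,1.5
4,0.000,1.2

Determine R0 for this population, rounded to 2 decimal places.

lx·mx by age: 0, 0.232, 0.1806, 0.111, 0
R0 = Σ lx·mx = 0.5236 → 0.52

0.52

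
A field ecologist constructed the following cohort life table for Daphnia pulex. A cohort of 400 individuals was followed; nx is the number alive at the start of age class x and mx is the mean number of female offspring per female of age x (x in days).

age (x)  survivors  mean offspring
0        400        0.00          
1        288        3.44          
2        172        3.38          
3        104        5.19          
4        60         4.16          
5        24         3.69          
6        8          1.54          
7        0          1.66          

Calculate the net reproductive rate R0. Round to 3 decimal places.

lx = nx/n0 = nx/400: 1, 0.72, 0.43, 0.26, 0.15, 0.06, 0.02, 0
lx·mx by age: 0, 2.4768, 1.4534, 1.3494, 0.624, 0.2214, 0.0308, 0
R0 = Σ lx·mx = 6.1558 → 6.156

6.156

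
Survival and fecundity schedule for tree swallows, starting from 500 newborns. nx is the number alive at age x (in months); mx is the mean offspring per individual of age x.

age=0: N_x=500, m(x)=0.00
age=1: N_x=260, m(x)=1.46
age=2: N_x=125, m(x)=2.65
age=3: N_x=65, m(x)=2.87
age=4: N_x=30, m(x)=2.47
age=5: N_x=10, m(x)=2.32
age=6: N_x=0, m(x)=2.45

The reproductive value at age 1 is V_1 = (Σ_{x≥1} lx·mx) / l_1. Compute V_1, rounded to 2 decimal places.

3.83

lx = nx/n0 = nx/500: 1, 0.52, 0.25, 0.13, 0.06, 0.02, 0
lx·mx for x ≥ 1: 0.7592, 0.6625, 0.3731, 0.1482, 0.0464, 0 → sum = 1.9894
V_1 = 1.9894 / l_1 = 1.9894 / 0.52 = 3.825769… → 3.83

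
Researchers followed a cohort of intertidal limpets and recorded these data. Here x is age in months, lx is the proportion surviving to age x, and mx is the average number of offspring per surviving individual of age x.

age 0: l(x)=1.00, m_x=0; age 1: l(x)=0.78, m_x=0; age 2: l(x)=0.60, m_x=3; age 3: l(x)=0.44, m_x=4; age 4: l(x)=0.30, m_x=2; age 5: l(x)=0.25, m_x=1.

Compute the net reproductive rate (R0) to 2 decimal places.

4.41

lx·mx by age: 0, 0, 1.8, 1.76, 0.6, 0.25
R0 = Σ lx·mx = 4.41 → 4.41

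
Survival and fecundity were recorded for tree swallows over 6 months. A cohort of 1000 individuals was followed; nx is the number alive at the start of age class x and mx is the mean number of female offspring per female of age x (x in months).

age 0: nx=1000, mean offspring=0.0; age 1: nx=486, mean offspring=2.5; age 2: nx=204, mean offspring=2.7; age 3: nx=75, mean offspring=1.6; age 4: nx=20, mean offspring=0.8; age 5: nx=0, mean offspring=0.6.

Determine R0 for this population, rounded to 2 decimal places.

1.90

lx = nx/n0 = nx/1000: 1, 0.486, 0.204, 0.075, 0.02, 0
lx·mx by age: 0, 1.215, 0.5508, 0.12, 0.016, 0
R0 = Σ lx·mx = 1.9018 → 1.90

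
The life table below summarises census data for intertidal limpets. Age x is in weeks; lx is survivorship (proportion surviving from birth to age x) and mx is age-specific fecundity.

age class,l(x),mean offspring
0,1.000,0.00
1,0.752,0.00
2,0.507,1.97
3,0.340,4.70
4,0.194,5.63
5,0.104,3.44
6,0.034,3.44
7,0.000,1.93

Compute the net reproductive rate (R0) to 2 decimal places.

lx·mx by age: 0, 0, 0.99879, 1.598, 1.09222, 0.35776, 0.11696, 0
R0 = Σ lx·mx = 4.16373 → 4.16

4.16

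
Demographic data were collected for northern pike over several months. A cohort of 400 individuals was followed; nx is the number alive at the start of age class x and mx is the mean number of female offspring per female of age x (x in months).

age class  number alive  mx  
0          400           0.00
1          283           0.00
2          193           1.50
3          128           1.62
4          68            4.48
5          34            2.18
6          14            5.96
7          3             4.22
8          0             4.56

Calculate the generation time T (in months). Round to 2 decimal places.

3.48

lx = nx/n0 = nx/400: 1, 0.7075, 0.4825, 0.32, 0.17, 0.085, 0.035, 0.0075, 0
lx·mx: 0, 0, 0.72375, 0.5184, 0.7616, 0.1853, 0.2086, 0.03165, 0 → R0 = 2.4293
x·lx·mx: 0, 0, 1.4475, 1.5552, 3.0464, 0.9265, 1.2516, 0.22155, 0 → Σ = 8.44875
T = 8.44875 / 2.4293 = 3.477854… → 3.48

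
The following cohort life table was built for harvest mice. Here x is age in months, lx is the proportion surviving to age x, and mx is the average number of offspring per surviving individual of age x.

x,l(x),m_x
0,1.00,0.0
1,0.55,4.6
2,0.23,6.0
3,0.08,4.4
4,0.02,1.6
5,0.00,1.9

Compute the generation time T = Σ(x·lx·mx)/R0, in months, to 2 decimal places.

lx·mx: 0, 2.53, 1.38, 0.352, 0.032, 0 → R0 = 4.294
x·lx·mx: 0, 2.53, 2.76, 1.056, 0.128, 0 → Σ = 6.474
T = 6.474 / 4.294 = 1.507685… → 1.51

1.51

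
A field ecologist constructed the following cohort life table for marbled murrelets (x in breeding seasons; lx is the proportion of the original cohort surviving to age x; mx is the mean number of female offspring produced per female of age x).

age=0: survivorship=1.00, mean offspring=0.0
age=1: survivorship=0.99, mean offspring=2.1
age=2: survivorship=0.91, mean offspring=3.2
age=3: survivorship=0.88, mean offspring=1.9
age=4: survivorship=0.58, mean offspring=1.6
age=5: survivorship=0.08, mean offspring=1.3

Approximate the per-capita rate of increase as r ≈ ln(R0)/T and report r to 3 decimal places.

0.916

R0 = Σ lx·mx = 0 + 2.079 + 2.912 + 1.672 + 0.928 + 0.104 = 7.695
Σ x·lx·mx = 17.151; T = 17.151/7.695 = 2.22885…
r ≈ ln(R0)/T = ln(7.695)/2.22885… = 0.91553… → 0.916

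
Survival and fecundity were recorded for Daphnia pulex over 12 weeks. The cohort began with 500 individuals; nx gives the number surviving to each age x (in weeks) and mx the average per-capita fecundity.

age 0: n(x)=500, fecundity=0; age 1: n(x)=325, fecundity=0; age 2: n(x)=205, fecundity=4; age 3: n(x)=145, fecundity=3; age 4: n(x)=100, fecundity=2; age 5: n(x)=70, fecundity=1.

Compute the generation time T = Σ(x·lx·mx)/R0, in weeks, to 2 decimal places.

2.69

lx = nx/n0 = nx/500: 1, 0.65, 0.41, 0.29, 0.2, 0.14
lx·mx: 0, 0, 1.64, 0.87, 0.4, 0.14 → R0 = 3.05
x·lx·mx: 0, 0, 3.28, 2.61, 1.6, 0.7 → Σ = 8.19
T = 8.19 / 3.05 = 2.685246… → 2.69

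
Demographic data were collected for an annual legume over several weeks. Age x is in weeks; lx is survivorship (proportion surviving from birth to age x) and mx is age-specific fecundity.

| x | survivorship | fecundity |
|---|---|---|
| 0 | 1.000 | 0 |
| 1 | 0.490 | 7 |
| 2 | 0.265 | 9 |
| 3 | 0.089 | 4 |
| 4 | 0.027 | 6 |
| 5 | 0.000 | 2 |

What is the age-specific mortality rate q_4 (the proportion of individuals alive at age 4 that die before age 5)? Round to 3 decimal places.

1.000

q_4 = (l_4 − l_5) / l_4 = (0.027 − 0) / 0.027
     = 0.027 / 0.027 = 1 → 1.000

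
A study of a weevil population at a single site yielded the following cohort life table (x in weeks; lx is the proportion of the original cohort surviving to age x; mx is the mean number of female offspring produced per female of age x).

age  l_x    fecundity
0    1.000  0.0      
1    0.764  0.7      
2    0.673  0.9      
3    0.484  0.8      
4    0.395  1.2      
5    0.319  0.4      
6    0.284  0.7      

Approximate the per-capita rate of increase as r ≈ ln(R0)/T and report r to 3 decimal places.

0.297

R0 = Σ lx·mx = 0 + 0.5348 + 0.6057 + 0.3872 + 0.474 + 0.1276 + 0.1988 = 2.3281
Σ x·lx·mx = 6.6346; T = 6.6346/2.3281 = 2.84979…
r ≈ ln(R0)/T = ln(2.3281)/2.84979… = 0.29653… → 0.297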